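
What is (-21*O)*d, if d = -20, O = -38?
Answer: -15960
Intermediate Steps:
(-21*O)*d = -21*(-38)*(-20) = 798*(-20) = -15960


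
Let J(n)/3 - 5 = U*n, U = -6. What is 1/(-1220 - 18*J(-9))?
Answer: -1/4406 ≈ -0.00022696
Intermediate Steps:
J(n) = 15 - 18*n (J(n) = 15 + 3*(-6*n) = 15 - 18*n)
1/(-1220 - 18*J(-9)) = 1/(-1220 - 18*(15 - 18*(-9))) = 1/(-1220 - 18*(15 + 162)) = 1/(-1220 - 18*177) = 1/(-1220 - 3186) = 1/(-4406) = -1/4406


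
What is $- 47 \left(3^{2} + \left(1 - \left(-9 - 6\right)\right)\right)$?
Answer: $-1175$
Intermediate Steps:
$- 47 \left(3^{2} + \left(1 - \left(-9 - 6\right)\right)\right) = - 47 \left(9 + \left(1 - \left(-9 - 6\right)\right)\right) = - 47 \left(9 + \left(1 - -15\right)\right) = - 47 \left(9 + \left(1 + 15\right)\right) = - 47 \left(9 + 16\right) = \left(-47\right) 25 = -1175$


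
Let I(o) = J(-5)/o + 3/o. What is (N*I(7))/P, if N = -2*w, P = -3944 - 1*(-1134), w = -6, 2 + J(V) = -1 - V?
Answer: -6/1967 ≈ -0.0030503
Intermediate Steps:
J(V) = -3 - V (J(V) = -2 + (-1 - V) = -3 - V)
P = -2810 (P = -3944 + 1134 = -2810)
N = 12 (N = -2*(-6) = 12)
I(o) = 5/o (I(o) = (-3 - 1*(-5))/o + 3/o = (-3 + 5)/o + 3/o = 2/o + 3/o = 5/o)
(N*I(7))/P = (12*(5/7))/(-2810) = (12*(5*(1/7)))*(-1/2810) = (12*(5/7))*(-1/2810) = (60/7)*(-1/2810) = -6/1967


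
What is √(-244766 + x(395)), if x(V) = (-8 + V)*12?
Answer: I*√240122 ≈ 490.02*I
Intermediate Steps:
x(V) = -96 + 12*V
√(-244766 + x(395)) = √(-244766 + (-96 + 12*395)) = √(-244766 + (-96 + 4740)) = √(-244766 + 4644) = √(-240122) = I*√240122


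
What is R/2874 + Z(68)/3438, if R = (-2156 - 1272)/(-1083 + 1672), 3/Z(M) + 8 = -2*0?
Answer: -5520115/2586577008 ≈ -0.0021341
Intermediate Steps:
Z(M) = -3/8 (Z(M) = 3/(-8 - 2*0) = 3/(-8 + 0) = 3/(-8) = 3*(-⅛) = -3/8)
R = -3428/589 ≈ -5.8200
R/2874 + Z(68)/3438 = -3428/589/2874 - 3/8/3438 = -3428/589*1/2874 - 3/8*1/3438 = -1714/846393 - 1/9168 = -5520115/2586577008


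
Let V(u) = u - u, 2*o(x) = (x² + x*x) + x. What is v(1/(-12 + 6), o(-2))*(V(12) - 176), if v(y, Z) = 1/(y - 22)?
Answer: 1056/133 ≈ 7.9398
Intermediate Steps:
o(x) = x² + x/2 (o(x) = ((x² + x*x) + x)/2 = ((x² + x²) + x)/2 = (2*x² + x)/2 = (x + 2*x²)/2 = x² + x/2)
v(y, Z) = 1/(-22 + y)
V(u) = 0
v(1/(-12 + 6), o(-2))*(V(12) - 176) = (0 - 176)/(-22 + 1/(-12 + 6)) = -176/(-22 + 1/(-6)) = -176/(-22 - ⅙) = -176/(-133/6) = -6/133*(-176) = 1056/133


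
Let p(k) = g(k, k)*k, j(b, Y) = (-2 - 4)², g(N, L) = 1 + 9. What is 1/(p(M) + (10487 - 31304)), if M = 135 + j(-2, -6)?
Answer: -1/19107 ≈ -5.2337e-5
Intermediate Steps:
g(N, L) = 10
j(b, Y) = 36 (j(b, Y) = (-6)² = 36)
M = 171 (M = 135 + 36 = 171)
p(k) = 10*k
1/(p(M) + (10487 - 31304)) = 1/(10*171 + (10487 - 31304)) = 1/(1710 - 20817) = 1/(-19107) = -1/19107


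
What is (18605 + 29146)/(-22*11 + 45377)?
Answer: 15917/15045 ≈ 1.0580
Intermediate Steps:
(18605 + 29146)/(-22*11 + 45377) = 47751/(-242 + 45377) = 47751/45135 = 47751*(1/45135) = 15917/15045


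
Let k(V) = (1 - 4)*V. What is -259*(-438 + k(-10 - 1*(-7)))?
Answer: 111111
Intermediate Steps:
k(V) = -3*V
-259*(-438 + k(-10 - 1*(-7))) = -259*(-438 - 3*(-10 - 1*(-7))) = -259*(-438 - 3*(-10 + 7)) = -259*(-438 - 3*(-3)) = -259*(-438 + 9) = -259*(-429) = 111111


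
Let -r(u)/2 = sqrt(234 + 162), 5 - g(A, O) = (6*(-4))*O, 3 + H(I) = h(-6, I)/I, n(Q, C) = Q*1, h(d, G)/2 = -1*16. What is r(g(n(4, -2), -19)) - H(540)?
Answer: 413/135 - 12*sqrt(11) ≈ -36.740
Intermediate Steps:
h(d, G) = -32 (h(d, G) = 2*(-1*16) = 2*(-16) = -32)
n(Q, C) = Q
H(I) = -3 - 32/I
g(A, O) = 5 + 24*O (g(A, O) = 5 - 6*(-4)*O = 5 - (-24)*O = 5 + 24*O)
r(u) = -12*sqrt(11) (r(u) = -2*sqrt(234 + 162) = -12*sqrt(11))
r(g(n(4, -2), -19)) - H(540) = -12*sqrt(11) - (-3 - 32/540) = -12*sqrt(11) - (-3 - 32*1/540) = -12*sqrt(11) - (-3 - 8/135) = -12*sqrt(11) - 1*(-413/135) = -12*sqrt(11) + 413/135 = 413/135 - 12*sqrt(11)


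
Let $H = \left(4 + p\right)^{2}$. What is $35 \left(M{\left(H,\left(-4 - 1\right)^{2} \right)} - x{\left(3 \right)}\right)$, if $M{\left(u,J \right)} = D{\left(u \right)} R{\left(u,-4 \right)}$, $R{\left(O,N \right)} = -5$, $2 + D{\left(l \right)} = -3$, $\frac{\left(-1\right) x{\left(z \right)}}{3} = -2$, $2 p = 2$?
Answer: $665$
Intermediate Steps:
$p = 1$ ($p = \frac{1}{2} \cdot 2 = 1$)
$x{\left(z \right)} = 6$ ($x{\left(z \right)} = \left(-3\right) \left(-2\right) = 6$)
$D{\left(l \right)} = -5$ ($D{\left(l \right)} = -2 - 3 = -5$)
$H = 25$ ($H = \left(4 + 1\right)^{2} = 5^{2} = 25$)
$M{\left(u,J \right)} = 25$ ($M{\left(u,J \right)} = \left(-5\right) \left(-5\right) = 25$)
$35 \left(M{\left(H,\left(-4 - 1\right)^{2} \right)} - x{\left(3 \right)}\right) = 35 \left(25 - 6\right) = 35 \cdot 19 = 665$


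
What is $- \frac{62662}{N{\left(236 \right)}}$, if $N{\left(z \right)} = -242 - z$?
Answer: $\frac{31331}{239} \approx 131.09$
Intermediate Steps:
$- \frac{62662}{N{\left(236 \right)}} = - \frac{62662}{-242 - 236} = - \frac{62662}{-478} = \left(-62662\right) \left(- \frac{1}{478}\right) = \frac{31331}{239}$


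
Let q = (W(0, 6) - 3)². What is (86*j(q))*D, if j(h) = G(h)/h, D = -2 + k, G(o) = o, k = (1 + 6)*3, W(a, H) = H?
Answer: 1634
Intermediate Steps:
k = 21 (k = 7*3 = 21)
q = 9 (q = (6 - 3)² = 3² = 9)
D = 19 (D = -2 + 21 = 19)
j(h) = 1 (j(h) = h/h = 1)
(86*j(q))*D = (86*1)*19 = 86*19 = 1634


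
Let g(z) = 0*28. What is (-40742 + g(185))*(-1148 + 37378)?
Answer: -1476082660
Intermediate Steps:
g(z) = 0
(-40742 + g(185))*(-1148 + 37378) = (-40742 + 0)*(-1148 + 37378) = -40742*36230 = -1476082660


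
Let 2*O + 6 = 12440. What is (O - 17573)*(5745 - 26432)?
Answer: 234921572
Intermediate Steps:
O = 6217 (O = -3 + (1/2)*12440 = -3 + 6220 = 6217)
(O - 17573)*(5745 - 26432) = (6217 - 17573)*(5745 - 26432) = -11356*(-20687) = 234921572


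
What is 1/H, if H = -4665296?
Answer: -1/4665296 ≈ -2.1435e-7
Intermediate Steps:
1/H = 1/(-4665296) = -1/4665296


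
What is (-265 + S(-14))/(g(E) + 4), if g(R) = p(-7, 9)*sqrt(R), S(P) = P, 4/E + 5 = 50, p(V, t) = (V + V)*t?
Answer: 1395/1744 + 5859*sqrt(5)/1744 ≈ 8.3120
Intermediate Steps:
p(V, t) = 2*V*t (p(V, t) = (2*V)*t = 2*V*t)
E = 4/45 (E = 4/(-5 + 50) = 4/45 ≈ 0.088889)
g(R) = -126*sqrt(R) (g(R) = (2*(-7)*9)*sqrt(R) = -126*sqrt(R))
(-265 + S(-14))/(g(E) + 4) = (-265 - 14)/(-84*sqrt(5)/5 + 4) = -279/(-84*sqrt(5)/5 + 4) = -279/(4 - 84*sqrt(5)/5)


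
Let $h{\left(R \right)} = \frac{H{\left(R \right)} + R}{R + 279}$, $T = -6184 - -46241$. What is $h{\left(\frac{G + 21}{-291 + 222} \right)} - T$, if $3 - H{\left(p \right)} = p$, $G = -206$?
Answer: $- \frac{778547645}{19436} \approx -40057.0$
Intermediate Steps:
$H{\left(p \right)} = 3 - p$
$T = 40057$ ($T = -6184 + 46241 = 40057$)
$h{\left(R \right)} = \frac{3}{279 + R}$ ($h{\left(R \right)} = \frac{\left(3 - R\right) + R}{R + 279} = \frac{3}{279 + R}$)
$h{\left(\frac{G + 21}{-291 + 222} \right)} - T = \frac{3}{279 + \frac{-206 + 21}{-291 + 222}} - 40057 = \frac{3}{279 - \frac{185}{-69}} - 40057 = \frac{3}{279 - - \frac{185}{69}} - 40057 = \frac{3}{279 + \frac{185}{69}} - 40057 = \frac{3}{\frac{19436}{69}} - 40057 = 3 \cdot \frac{69}{19436} - 40057 = \frac{207}{19436} - 40057 = - \frac{778547645}{19436}$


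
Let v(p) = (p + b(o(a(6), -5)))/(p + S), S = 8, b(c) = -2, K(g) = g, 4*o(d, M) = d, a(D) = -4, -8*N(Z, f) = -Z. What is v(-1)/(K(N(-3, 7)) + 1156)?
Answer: -24/64715 ≈ -0.00037086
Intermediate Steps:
N(Z, f) = Z/8 (N(Z, f) = -(-1)*Z/8 = Z/8)
o(d, M) = d/4
v(p) = (-2 + p)/(8 + p) (v(p) = (p - 2)/(p + 8) = (-2 + p)/(8 + p))
v(-1)/(K(N(-3, 7)) + 1156) = ((-2 - 1)/(8 - 1))/((⅛)*(-3) + 1156) = (-3/7)/(-3/8 + 1156) = ((⅐)*(-3))/(9245/8) = -3/7*8/9245 = -24/64715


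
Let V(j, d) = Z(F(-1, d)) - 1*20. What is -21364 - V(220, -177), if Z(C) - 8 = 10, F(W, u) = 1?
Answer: -21362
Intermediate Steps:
Z(C) = 18 (Z(C) = 8 + 10 = 18)
V(j, d) = -2 (V(j, d) = 18 - 1*20 = 18 - 20 = -2)
-21364 - V(220, -177) = -21364 - 1*(-2) = -21364 + 2 = -21362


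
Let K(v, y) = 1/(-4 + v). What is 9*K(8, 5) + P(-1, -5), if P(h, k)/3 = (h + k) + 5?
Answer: -¾ ≈ -0.75000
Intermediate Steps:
P(h, k) = 15 + 3*h + 3*k (P(h, k) = 3*((h + k) + 5) = 3*(5 + h + k) = 15 + 3*h + 3*k)
9*K(8, 5) + P(-1, -5) = 9/(-4 + 8) + (15 + 3*(-1) + 3*(-5)) = 9/4 + (15 - 3 - 15) = 9*(¼) - 3 = 9/4 - 3 = -¾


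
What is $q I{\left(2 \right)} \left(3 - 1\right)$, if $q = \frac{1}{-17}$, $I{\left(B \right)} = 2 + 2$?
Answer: $- \frac{8}{17} \approx -0.47059$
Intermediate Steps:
$I{\left(B \right)} = 4$
$q = - \frac{1}{17} \approx -0.058824$
$q I{\left(2 \right)} \left(3 - 1\right) = \left(- \frac{1}{17}\right) 4 \left(3 - 1\right) = \left(- \frac{4}{17}\right) 2 = - \frac{8}{17}$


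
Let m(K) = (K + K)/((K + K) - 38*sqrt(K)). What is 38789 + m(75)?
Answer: 11093579/286 - 95*sqrt(3)/286 ≈ 38788.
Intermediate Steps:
m(K) = 2*K/(-38*sqrt(K) + 2*K) (m(K) = (2*K)/(2*K - 38*sqrt(K)) = (2*K)/(-38*sqrt(K) + 2*K) = 2*K/(-38*sqrt(K) + 2*K))
38789 + m(75) = 38789 + 75/(75 - 95*sqrt(3))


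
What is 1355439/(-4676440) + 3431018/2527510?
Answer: 1261906418903/1181974886440 ≈ 1.0676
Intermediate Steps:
1355439/(-4676440) + 3431018/2527510 = 1355439*(-1/4676440) + 3431018*(1/2527510) = -1355439/4676440 + 1715509/1263755 = 1261906418903/1181974886440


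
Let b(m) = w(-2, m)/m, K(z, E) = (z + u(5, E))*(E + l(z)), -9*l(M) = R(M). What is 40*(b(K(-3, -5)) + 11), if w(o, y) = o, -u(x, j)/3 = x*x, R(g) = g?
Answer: 40020/91 ≈ 439.78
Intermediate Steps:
l(M) = -M/9
u(x, j) = -3*x² (u(x, j) = -3*x*x = -3*x²)
K(z, E) = (-75 + z)*(E - z/9) (K(z, E) = (z - 3*5²)*(E - z/9) = (z - 3*25)*(E - z/9) = (z - 75)*(E - z/9) = (-75 + z)*(E - z/9))
b(m) = -2/m
40*(b(K(-3, -5)) + 11) = 40*(-2/(-75*(-5) - ⅑*(-3)² + (25/3)*(-3) - 5*(-3)) + 11) = 40*(-2/(375 - ⅑*9 - 25 + 15) + 11) = 40*(-2/(375 - 1 - 25 + 15) + 11) = 40*(-2/364 + 11) = 40*(-2*1/364 + 11) = 40*(-1/182 + 11) = 40*(2001/182) = 40020/91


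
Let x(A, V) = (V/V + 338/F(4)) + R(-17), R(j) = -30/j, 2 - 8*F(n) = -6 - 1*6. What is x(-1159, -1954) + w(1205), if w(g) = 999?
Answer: 142194/119 ≈ 1194.9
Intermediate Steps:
F(n) = 7/4 (F(n) = ¼ - (-6 - 1*6)/8 = ¼ - (-6 - 6)/8 = ¼ - ⅛*(-12) = ¼ + 3/2 = 7/4)
x(A, V) = 23313/119 (x(A, V) = (V/V + 338/(7/4)) - 30/(-17) = (1 + 338*(4/7)) - 30*(-1/17) = (1 + 1352/7) + 30/17 = 1359/7 + 30/17 = 23313/119)
x(-1159, -1954) + w(1205) = 23313/119 + 999 = 142194/119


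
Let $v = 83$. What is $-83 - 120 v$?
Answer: $-10043$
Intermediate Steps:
$-83 - 120 v = -83 - 9960 = -10043$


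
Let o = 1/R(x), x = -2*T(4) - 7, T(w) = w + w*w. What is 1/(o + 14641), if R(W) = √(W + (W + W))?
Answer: 2064381/30224602222 + I*√141/30224602222 ≈ 6.8301e-5 + 3.9287e-10*I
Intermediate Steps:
T(w) = w + w²
x = -47 (x = -8*(1 + 4) - 7 = -8*5 - 7 = -2*20 - 7 = -40 - 7 = -47)
R(W) = √3*√W (R(W) = √(W + 2*W) = √(3*W) = √3*√W)
o = -I*√141/141 (o = 1/(√3*√(-47)) = 1/(√3*(I*√47)) = 1/(I*√141) = -I*√141/141 ≈ -0.084215*I)
1/(o + 14641) = 1/(-I*√141/141 + 14641) = 1/(14641 - I*√141/141)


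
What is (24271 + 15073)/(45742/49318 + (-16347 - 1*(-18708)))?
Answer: 485091848/29121385 ≈ 16.658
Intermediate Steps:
(24271 + 15073)/(45742/49318 + (-16347 - 1*(-18708))) = 39344/(45742*(1/49318) + (-16347 + 18708)) = 39344/(22871/24659 + 2361) = 39344/(58242770/24659) = 39344*(24659/58242770) = 485091848/29121385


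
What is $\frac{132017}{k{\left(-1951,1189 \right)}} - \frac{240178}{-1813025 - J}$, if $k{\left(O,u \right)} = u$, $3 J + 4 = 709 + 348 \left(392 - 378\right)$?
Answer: $\frac{119940556335}{1078948538} \approx 111.16$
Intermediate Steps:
$J = 1859$ ($J = - \frac{4}{3} + \frac{709 + 348 \left(392 - 378\right)}{3} = - \frac{4}{3} + \frac{709 + 348 \cdot 14}{3} = - \frac{4}{3} + \frac{709 + 4872}{3} = - \frac{4}{3} + \frac{1}{3} \cdot 5581 = - \frac{4}{3} + \frac{5581}{3} = 1859$)
$\frac{132017}{k{\left(-1951,1189 \right)}} - \frac{240178}{-1813025 - J} = \frac{132017}{1189} - \frac{240178}{-1813025 - 1859} = 132017 \cdot \frac{1}{1189} - \frac{240178}{-1813025 - 1859} = \frac{132017}{1189} - \frac{240178}{-1814884} = \frac{132017}{1189} - - \frac{120089}{907442} = \frac{132017}{1189} + \frac{120089}{907442} = \frac{119940556335}{1078948538}$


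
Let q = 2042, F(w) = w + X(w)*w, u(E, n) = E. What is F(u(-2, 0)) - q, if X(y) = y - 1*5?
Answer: -2030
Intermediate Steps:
X(y) = -5 + y (X(y) = y - 5 = -5 + y)
F(w) = w + w*(-5 + w) (F(w) = w + (-5 + w)*w = w + w*(-5 + w))
F(u(-2, 0)) - q = -2*(-4 - 2) - 1*2042 = -2*(-6) - 2042 = 12 - 2042 = -2030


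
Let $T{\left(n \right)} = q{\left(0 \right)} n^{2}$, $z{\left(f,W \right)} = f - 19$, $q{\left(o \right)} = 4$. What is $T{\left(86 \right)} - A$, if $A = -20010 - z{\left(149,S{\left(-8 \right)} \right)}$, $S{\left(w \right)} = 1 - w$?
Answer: $49724$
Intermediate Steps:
$z{\left(f,W \right)} = -19 + f$
$T{\left(n \right)} = 4 n^{2}$
$A = -20140$ ($A = -20010 - \left(-19 + 149\right) = -20010 - 130 = -20140$)
$T{\left(86 \right)} - A = 4 \cdot 86^{2} - -20140 = 4 \cdot 7396 + 20140 = 29584 + 20140 = 49724$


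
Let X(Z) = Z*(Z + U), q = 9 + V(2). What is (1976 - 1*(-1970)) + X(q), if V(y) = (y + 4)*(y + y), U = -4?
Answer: 4903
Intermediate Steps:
V(y) = 2*y*(4 + y) (V(y) = (4 + y)*(2*y) = 2*y*(4 + y))
q = 33 (q = 9 + 2*2*(4 + 2) = 9 + 2*2*6 = 9 + 24 = 33)
X(Z) = Z*(-4 + Z) (X(Z) = Z*(Z - 4) = Z*(-4 + Z))
(1976 - 1*(-1970)) + X(q) = (1976 - 1*(-1970)) + 33*(-4 + 33) = (1976 + 1970) + 33*29 = 3946 + 957 = 4903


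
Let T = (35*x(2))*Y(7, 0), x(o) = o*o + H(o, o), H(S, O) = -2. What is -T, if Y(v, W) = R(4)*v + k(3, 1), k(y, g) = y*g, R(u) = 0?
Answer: -210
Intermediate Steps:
k(y, g) = g*y
x(o) = -2 + o**2 (x(o) = o*o - 2 = o**2 - 2 = -2 + o**2)
Y(v, W) = 3 (Y(v, W) = 0*v + 1*3 = 0 + 3 = 3)
T = 210 (T = (35*(-2 + 2**2))*3 = (35*(-2 + 4))*3 = (35*2)*3 = 70*3 = 210)
-T = -1*210 = -210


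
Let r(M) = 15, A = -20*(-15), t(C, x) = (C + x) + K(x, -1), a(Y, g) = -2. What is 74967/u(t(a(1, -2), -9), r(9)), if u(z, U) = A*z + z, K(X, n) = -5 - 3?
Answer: -74967/5719 ≈ -13.108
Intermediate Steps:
K(X, n) = -8
t(C, x) = -8 + C + x (t(C, x) = (C + x) - 8 = -8 + C + x)
A = 300
u(z, U) = 301*z (u(z, U) = 300*z + z = 301*z)
74967/u(t(a(1, -2), -9), r(9)) = 74967/((301*(-8 - 2 - 9))) = 74967/((301*(-19))) = 74967/(-5719) = 74967*(-1/5719) = -74967/5719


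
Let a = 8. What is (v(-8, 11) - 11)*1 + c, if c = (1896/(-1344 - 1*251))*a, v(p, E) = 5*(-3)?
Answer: -56638/1595 ≈ -35.510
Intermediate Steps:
v(p, E) = -15
c = -15168/1595 (c = (1896/(-1344 - 1*251))*8 = (1896/(-1344 - 251))*8 = (1896/(-1595))*8 = (1896*(-1/1595))*8 = -1896/1595*8 = -15168/1595 ≈ -9.5097)
(v(-8, 11) - 11)*1 + c = (-15 - 11)*1 - 15168/1595 = -26*1 - 15168/1595 = -26 - 15168/1595 = -56638/1595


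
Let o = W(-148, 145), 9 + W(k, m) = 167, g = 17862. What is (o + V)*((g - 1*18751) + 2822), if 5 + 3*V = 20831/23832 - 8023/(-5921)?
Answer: 128534434975315/423327816 ≈ 3.0363e+5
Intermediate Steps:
W(k, m) = 158 (W(k, m) = -9 + 167 = 158)
o = 158
V = -391001873/423327816 (V = -5/3 + (20831/23832 - 8023/(-5921))/3 = -5/3 + (20831*(1/23832) - 8023*(-1/5921))/3 = -5/3 + (20831/23832 + 8023/5921)/3 = -5/3 + (1/3)*(314544487/141109272) = -5/3 + 314544487/423327816 = -391001873/423327816 ≈ -0.92364)
(o + V)*((g - 1*18751) + 2822) = (158 - 391001873/423327816)*((17862 - 1*18751) + 2822) = 66494793055*((17862 - 18751) + 2822)/423327816 = 66494793055*(-889 + 2822)/423327816 = (66494793055/423327816)*1933 = 128534434975315/423327816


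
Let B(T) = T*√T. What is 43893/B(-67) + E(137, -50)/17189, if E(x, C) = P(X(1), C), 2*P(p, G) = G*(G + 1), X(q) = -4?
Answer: 1225/17189 + 43893*I*√67/4489 ≈ 0.071267 + 80.036*I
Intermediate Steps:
P(p, G) = G*(1 + G)/2 (P(p, G) = (G*(G + 1))/2 = (G*(1 + G))/2 = G*(1 + G)/2)
E(x, C) = C*(1 + C)/2
B(T) = T^(3/2)
43893/B(-67) + E(137, -50)/17189 = 43893/((-67)^(3/2)) + ((½)*(-50)*(1 - 50))/17189 = 43893/((-67*I*√67)) + ((½)*(-50)*(-49))*(1/17189) = 43893*(I*√67/4489) + 1225*(1/17189) = 43893*I*√67/4489 + 1225/17189 = 1225/17189 + 43893*I*√67/4489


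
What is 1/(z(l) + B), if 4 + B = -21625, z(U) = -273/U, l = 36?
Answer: -12/259639 ≈ -4.6218e-5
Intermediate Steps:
B = -21629 (B = -4 - 21625 = -21629)
1/(z(l) + B) = 1/(-273/36 - 21629) = 1/(-273*1/36 - 21629) = 1/(-91/12 - 21629) = 1/(-259639/12) = -12/259639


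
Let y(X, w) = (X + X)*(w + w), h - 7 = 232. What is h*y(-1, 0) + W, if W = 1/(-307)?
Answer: -1/307 ≈ -0.0032573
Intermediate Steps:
h = 239 (h = 7 + 232 = 239)
W = -1/307 ≈ -0.0032573
y(X, w) = 4*X*w (y(X, w) = (2*X)*(2*w) = 4*X*w)
h*y(-1, 0) + W = 239*(4*(-1)*0) - 1/307 = 239*0 - 1/307 = 0 - 1/307 = -1/307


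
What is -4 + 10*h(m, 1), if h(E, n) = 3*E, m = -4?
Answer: -124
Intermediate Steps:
-4 + 10*h(m, 1) = -4 + 10*(3*(-4)) = -4 + 10*(-12) = -4 - 120 = -124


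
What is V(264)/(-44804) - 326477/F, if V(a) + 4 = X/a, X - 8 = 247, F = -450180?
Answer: 321834510691/443737023840 ≈ 0.72528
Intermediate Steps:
X = 255 (X = 8 + 247 = 255)
V(a) = -4 + 255/a
V(264)/(-44804) - 326477/F = (-4 + 255/264)/(-44804) - 326477/(-450180) = (-4 + 255*(1/264))*(-1/44804) - 326477*(-1/450180) = (-4 + 85/88)*(-1/44804) + 326477/450180 = -267/88*(-1/44804) + 326477/450180 = 267/3942752 + 326477/450180 = 321834510691/443737023840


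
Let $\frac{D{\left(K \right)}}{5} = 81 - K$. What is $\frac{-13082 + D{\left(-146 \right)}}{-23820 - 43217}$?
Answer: $\frac{11947}{67037} \approx 0.17822$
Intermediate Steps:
$D{\left(K \right)} = 405 - 5 K$ ($D{\left(K \right)} = 5 \left(81 - K\right) = 405 - 5 K$)
$\frac{-13082 + D{\left(-146 \right)}}{-23820 - 43217} = \frac{-13082 + \left(405 - -730\right)}{-23820 - 43217} = \frac{-13082 + \left(405 + 730\right)}{-67037} = \left(-13082 + 1135\right) \left(- \frac{1}{67037}\right) = \left(-11947\right) \left(- \frac{1}{67037}\right) = \frac{11947}{67037}$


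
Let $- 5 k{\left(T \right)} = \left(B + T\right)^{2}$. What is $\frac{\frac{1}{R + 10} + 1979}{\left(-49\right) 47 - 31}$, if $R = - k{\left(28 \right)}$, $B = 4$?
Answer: $- \frac{2125451}{2506716} \approx -0.8479$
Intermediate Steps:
$k{\left(T \right)} = - \frac{\left(4 + T\right)^{2}}{5}$
$R = \frac{1024}{5}$ ($R = - \frac{\left(-1\right) \left(4 + 28\right)^{2}}{5} = - \frac{\left(-1\right) 32^{2}}{5} = - \frac{\left(-1\right) 1024}{5} = \left(-1\right) \left(- \frac{1024}{5}\right) = \frac{1024}{5} \approx 204.8$)
$\frac{\frac{1}{R + 10} + 1979}{\left(-49\right) 47 - 31} = \frac{\frac{1}{\frac{1024}{5} + 10} + 1979}{\left(-49\right) 47 - 31} = \frac{\frac{1}{\frac{1074}{5}} + 1979}{-2303 - 31} = \frac{\frac{5}{1074} + 1979}{-2334} = \frac{2125451}{1074} \left(- \frac{1}{2334}\right) = - \frac{2125451}{2506716}$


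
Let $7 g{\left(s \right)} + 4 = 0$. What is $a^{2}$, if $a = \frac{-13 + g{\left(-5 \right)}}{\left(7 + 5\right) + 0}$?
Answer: $\frac{9025}{7056} \approx 1.2791$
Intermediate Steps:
$g{\left(s \right)} = - \frac{4}{7}$ ($g{\left(s \right)} = - \frac{4}{7} + \frac{1}{7} \cdot 0 = - \frac{4}{7} + 0 = - \frac{4}{7}$)
$a = - \frac{95}{84}$ ($a = \frac{-13 - \frac{4}{7}}{\left(7 + 5\right) + 0} = - \frac{95}{7 \left(12 + 0\right)} = - \frac{95}{7 \cdot 12} = \left(- \frac{95}{7}\right) \frac{1}{12} = - \frac{95}{84} \approx -1.131$)
$a^{2} = \left(- \frac{95}{84}\right)^{2} = \frac{9025}{7056}$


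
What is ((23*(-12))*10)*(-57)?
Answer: 157320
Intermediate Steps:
((23*(-12))*10)*(-57) = -276*10*(-57) = -2760*(-57) = 157320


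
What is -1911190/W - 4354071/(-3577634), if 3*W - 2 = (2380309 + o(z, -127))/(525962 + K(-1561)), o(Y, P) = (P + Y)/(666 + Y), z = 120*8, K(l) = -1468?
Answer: -3498738523303302962823/3989804451514334 ≈ -8.7692e+5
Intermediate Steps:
z = 960
o(Y, P) = (P + Y)/(666 + Y)
W = 5576037755/2558481732 (W = ⅔ + ((2380309 + (-127 + 960)/(666 + 960))/(525962 - 1468))/3 = ⅔ + ((2380309 + 833/1626)/524494)/3 = ⅔ + ((2380309 + (1/1626)*833)*(1/524494))/3 = ⅔ + ((2380309 + 833/1626)*(1/524494))/3 = ⅔ + ((3870383267/1626)*(1/524494))/3 = ⅔ + (⅓)*(3870383267/852827244) = ⅔ + 3870383267/2558481732 = 5576037755/2558481732 ≈ 2.1794)
-1911190/W - 4354071/(-3577634) = -1911190/5576037755/2558481732 - 4354071/(-3577634) = -1911190*2558481732/5576037755 - 4354071*(-1/3577634) = -977948940276216/1115207551 + 4354071/3577634 = -3498738523303302962823/3989804451514334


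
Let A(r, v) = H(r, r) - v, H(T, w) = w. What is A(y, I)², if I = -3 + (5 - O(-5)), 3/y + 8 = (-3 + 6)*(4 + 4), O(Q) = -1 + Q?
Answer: 15625/256 ≈ 61.035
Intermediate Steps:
y = 3/16 (y = 3/(-8 + (-3 + 6)*(4 + 4)) = 3/(-8 + 3*8) = 3/(-8 + 24) = 3/16 ≈ 0.18750)
I = 8 (I = -3 + (5 - (-1 - 5)) = -3 + (5 - 1*(-6)) = -3 + (5 + 6) = -3 + 11 = 8)
A(r, v) = r - v
A(y, I)² = (3/16 - 1*8)² = (3/16 - 8)² = (-125/16)² = 15625/256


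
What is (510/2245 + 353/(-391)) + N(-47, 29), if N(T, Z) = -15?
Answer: -2752000/175559 ≈ -15.676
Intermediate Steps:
(510/2245 + 353/(-391)) + N(-47, 29) = (510/2245 + 353/(-391)) - 15 = (510*(1/2245) + 353*(-1/391)) - 15 = (102/449 - 353/391) - 15 = -118615/175559 - 15 = -2752000/175559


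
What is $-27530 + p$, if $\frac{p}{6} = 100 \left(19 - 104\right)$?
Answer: $-78530$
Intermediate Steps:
$p = -51000$ ($p = 6 \cdot 100 \left(19 - 104\right) = 6 \cdot 100 \left(-85\right) = 6 \left(-8500\right) = -51000$)
$-27530 + p = -27530 - 51000 = -78530$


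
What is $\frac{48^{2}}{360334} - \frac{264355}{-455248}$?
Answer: $\frac{48152492981}{82020666416} \approx 0.58708$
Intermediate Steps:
$\frac{48^{2}}{360334} - \frac{264355}{-455248} = 2304 \cdot \frac{1}{360334} - - \frac{264355}{455248} = \frac{1152}{180167} + \frac{264355}{455248} = \frac{48152492981}{82020666416}$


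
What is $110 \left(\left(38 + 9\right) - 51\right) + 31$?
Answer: $-409$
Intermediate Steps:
$110 \left(\left(38 + 9\right) - 51\right) + 31 = 110 \left(47 - 51\right) + 31 = 110 \left(-4\right) + 31 = -440 + 31 = -409$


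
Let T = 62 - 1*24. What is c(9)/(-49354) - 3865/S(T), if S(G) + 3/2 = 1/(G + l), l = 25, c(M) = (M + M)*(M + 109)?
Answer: 12017253636/4614599 ≈ 2604.2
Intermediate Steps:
c(M) = 2*M*(109 + M) (c(M) = (2*M)*(109 + M) = 2*M*(109 + M))
T = 38 (T = 62 - 24 = 38)
S(G) = -3/2 + 1/(25 + G) (S(G) = -3/2 + 1/(G + 25) = -3/2 + 1/(25 + G))
c(9)/(-49354) - 3865/S(T) = (2*9*(109 + 9))/(-49354) - 3865*2*(25 + 38)/(-73 - 3*38) = (2*9*118)*(-1/49354) - 3865*126/(-73 - 114) = 2124*(-1/49354) - 3865/((½)*(1/63)*(-187)) = -1062/24677 - 3865/(-187/126) = -1062/24677 - 3865*(-126/187) = -1062/24677 + 486990/187 = 12017253636/4614599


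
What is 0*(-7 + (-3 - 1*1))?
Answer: 0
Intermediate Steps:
0*(-7 + (-3 - 1*1)) = 0*(-7 + (-3 - 1)) = 0*(-7 - 4) = 0*(-11) = 0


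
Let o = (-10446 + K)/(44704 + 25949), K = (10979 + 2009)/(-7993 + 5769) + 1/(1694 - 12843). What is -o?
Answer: 64789325783/437966925132 ≈ 0.14793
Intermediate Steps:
K = -36201359/6198844 (K = 12988/(-2224) + 1/(-11149) = 12988*(-1/2224) - 1/11149 = -3247/556 - 1/11149 = -36201359/6198844 ≈ -5.8400)
o = -64789325783/437966925132 (o = (-10446 - 36201359/6198844)/(44704 + 25949) = -64789325783/6198844/70653 = -64789325783/6198844*1/70653 = -64789325783/437966925132 ≈ -0.14793)
-o = -1*(-64789325783/437966925132) = 64789325783/437966925132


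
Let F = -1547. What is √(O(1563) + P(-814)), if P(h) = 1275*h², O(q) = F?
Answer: √844808353 ≈ 29066.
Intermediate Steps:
O(q) = -1547
√(O(1563) + P(-814)) = √(-1547 + 1275*(-814)²) = √(-1547 + 1275*662596) = √(-1547 + 844809900) = √844808353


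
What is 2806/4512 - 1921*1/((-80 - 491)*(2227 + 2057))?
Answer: 16844617/27051696 ≈ 0.62268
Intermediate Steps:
2806/4512 - 1921*1/((-80 - 491)*(2227 + 2057)) = 2806*(1/4512) - 1921/((-571*4284)) = 1403/2256 - 1921/(-2446164) = 1403/2256 - 1921*(-1/2446164) = 1403/2256 + 113/143892 = 16844617/27051696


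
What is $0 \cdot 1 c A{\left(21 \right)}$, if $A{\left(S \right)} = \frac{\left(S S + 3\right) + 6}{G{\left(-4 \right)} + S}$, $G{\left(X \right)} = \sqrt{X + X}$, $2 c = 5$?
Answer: $0$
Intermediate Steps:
$c = \frac{5}{2}$ ($c = \frac{1}{2} \cdot 5 = \frac{5}{2} \approx 2.5$)
$G{\left(X \right)} = \sqrt{2} \sqrt{X}$ ($G{\left(X \right)} = \sqrt{2 X} = \sqrt{2} \sqrt{X}$)
$A{\left(S \right)} = \frac{9 + S^{2}}{S + 2 i \sqrt{2}}$ ($A{\left(S \right)} = \frac{\left(S S + 3\right) + 6}{\sqrt{2} \sqrt{-4} + S} = \frac{\left(S^{2} + 3\right) + 6}{\sqrt{2} \cdot 2 i + S} = \frac{\left(3 + S^{2}\right) + 6}{2 i \sqrt{2} + S} = \frac{9 + S^{2}}{S + 2 i \sqrt{2}}$)
$0 \cdot 1 c A{\left(21 \right)} = 0 \cdot 1 \cdot \frac{5}{2} \frac{9 + 21^{2}}{21 + 2 i \sqrt{2}} = 0 \cdot \frac{5}{2} \frac{9 + 441}{21 + 2 i \sqrt{2}} = 0 \frac{1}{21 + 2 i \sqrt{2}} \cdot 450 = 0 \frac{450}{21 + 2 i \sqrt{2}} = 0$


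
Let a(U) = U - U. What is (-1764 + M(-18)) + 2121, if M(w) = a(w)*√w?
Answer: 357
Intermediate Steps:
a(U) = 0
M(w) = 0 (M(w) = 0*√w = 0)
(-1764 + M(-18)) + 2121 = (-1764 + 0) + 2121 = -1764 + 2121 = 357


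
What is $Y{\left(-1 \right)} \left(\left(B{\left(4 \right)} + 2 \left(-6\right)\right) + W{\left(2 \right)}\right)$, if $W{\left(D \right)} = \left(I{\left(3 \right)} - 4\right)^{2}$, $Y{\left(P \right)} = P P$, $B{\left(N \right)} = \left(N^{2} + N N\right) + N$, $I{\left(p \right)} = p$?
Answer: $25$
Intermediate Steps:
$B{\left(N \right)} = N + 2 N^{2}$ ($B{\left(N \right)} = \left(N^{2} + N^{2}\right) + N = 2 N^{2} + N = N + 2 N^{2}$)
$Y{\left(P \right)} = P^{2}$
$W{\left(D \right)} = 1$ ($W{\left(D \right)} = \left(3 - 4\right)^{2} = \left(-1\right)^{2} = 1$)
$Y{\left(-1 \right)} \left(\left(B{\left(4 \right)} + 2 \left(-6\right)\right) + W{\left(2 \right)}\right) = \left(-1\right)^{2} \left(\left(4 \left(1 + 2 \cdot 4\right) + 2 \left(-6\right)\right) + 1\right) = 1 \left(\left(4 \left(1 + 8\right) - 12\right) + 1\right) = 1 \left(\left(4 \cdot 9 - 12\right) + 1\right) = 1 \left(\left(36 - 12\right) + 1\right) = 1 \left(24 + 1\right) = 1 \cdot 25 = 25$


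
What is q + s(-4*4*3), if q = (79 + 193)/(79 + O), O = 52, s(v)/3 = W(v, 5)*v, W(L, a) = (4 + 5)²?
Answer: -1527712/131 ≈ -11662.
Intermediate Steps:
W(L, a) = 81 (W(L, a) = 9² = 81)
s(v) = 243*v (s(v) = 3*(81*v) = 243*v)
q = 272/131 (q = (79 + 193)/(79 + 52) = 272/131 ≈ 2.0763)
q + s(-4*4*3) = 272/131 + 243*(-4*4*3) = 272/131 + 243*(-16*3) = 272/131 + 243*(-48) = 272/131 - 11664 = -1527712/131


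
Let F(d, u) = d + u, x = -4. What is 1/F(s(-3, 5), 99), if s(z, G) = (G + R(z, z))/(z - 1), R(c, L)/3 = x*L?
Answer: 4/355 ≈ 0.011268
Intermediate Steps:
R(c, L) = -12*L (R(c, L) = 3*(-4*L) = -12*L)
s(z, G) = (G - 12*z)/(-1 + z) (s(z, G) = (G - 12*z)/(z - 1) = (G - 12*z)/(-1 + z))
1/F(s(-3, 5), 99) = 1/((5 - 12*(-3))/(-1 - 3) + 99) = 1/((5 + 36)/(-4) + 99) = 1/(-¼*41 + 99) = 1/(-41/4 + 99) = 1/(355/4) = 4/355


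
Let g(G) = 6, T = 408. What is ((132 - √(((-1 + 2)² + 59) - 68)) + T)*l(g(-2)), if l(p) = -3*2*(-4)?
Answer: 12960 - 48*I*√2 ≈ 12960.0 - 67.882*I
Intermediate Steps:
l(p) = 24 (l(p) = -6*(-4) = 24)
((132 - √(((-1 + 2)² + 59) - 68)) + T)*l(g(-2)) = ((132 - √(((-1 + 2)² + 59) - 68)) + 408)*24 = ((132 - √((1² + 59) - 68)) + 408)*24 = ((132 - √((1 + 59) - 68)) + 408)*24 = ((132 - √(60 - 68)) + 408)*24 = ((132 - √(-8)) + 408)*24 = ((132 - 2*I*√2) + 408)*24 = (540 - 2*I*√2)*24 = 12960 - 48*I*√2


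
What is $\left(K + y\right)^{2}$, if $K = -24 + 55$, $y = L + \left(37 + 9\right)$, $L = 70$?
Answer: $21609$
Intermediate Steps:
$y = 116$ ($y = 70 + \left(37 + 9\right) = 70 + 46 = 116$)
$K = 31$
$\left(K + y\right)^{2} = \left(31 + 116\right)^{2} = 147^{2} = 21609$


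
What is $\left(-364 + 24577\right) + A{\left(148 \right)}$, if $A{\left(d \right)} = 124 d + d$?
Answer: $42713$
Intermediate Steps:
$A{\left(d \right)} = 125 d$
$\left(-364 + 24577\right) + A{\left(148 \right)} = \left(-364 + 24577\right) + 125 \cdot 148 = 24213 + 18500 = 42713$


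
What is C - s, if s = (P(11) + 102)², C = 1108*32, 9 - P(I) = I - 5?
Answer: 24431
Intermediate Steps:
P(I) = 14 - I (P(I) = 9 - (I - 5) = 9 - (-5 + I) = 9 + (5 - I) = 14 - I)
C = 35456
s = 11025 (s = ((14 - 1*11) + 102)² = ((14 - 11) + 102)² = (3 + 102)² = 105² = 11025)
C - s = 35456 - 1*11025 = 35456 - 11025 = 24431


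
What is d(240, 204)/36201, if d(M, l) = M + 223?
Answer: 463/36201 ≈ 0.012790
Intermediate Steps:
d(M, l) = 223 + M
d(240, 204)/36201 = (223 + 240)/36201 = 463*(1/36201) = 463/36201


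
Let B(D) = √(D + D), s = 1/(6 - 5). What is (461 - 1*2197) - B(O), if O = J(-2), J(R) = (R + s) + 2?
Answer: -1736 - √2 ≈ -1737.4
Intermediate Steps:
s = 1 (s = 1/1 = 1)
J(R) = 3 + R (J(R) = (R + 1) + 2 = (1 + R) + 2 = 3 + R)
O = 1 (O = 3 - 2 = 1)
B(D) = √2*√D (B(D) = √(2*D) = √2*√D)
(461 - 1*2197) - B(O) = (461 - 1*2197) - √2*√1 = (461 - 2197) - √2 = -1736 - √2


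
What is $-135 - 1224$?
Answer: $-1359$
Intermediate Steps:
$-135 - 1224 = -1359$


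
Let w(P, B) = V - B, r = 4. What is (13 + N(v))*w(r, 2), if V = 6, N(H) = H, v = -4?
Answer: 36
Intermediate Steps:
w(P, B) = 6 - B
(13 + N(v))*w(r, 2) = (13 - 4)*(6 - 1*2) = 9*(6 - 2) = 9*4 = 36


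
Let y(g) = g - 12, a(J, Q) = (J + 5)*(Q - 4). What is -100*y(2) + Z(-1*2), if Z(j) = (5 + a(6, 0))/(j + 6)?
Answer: 3961/4 ≈ 990.25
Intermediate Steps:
a(J, Q) = (-4 + Q)*(5 + J) (a(J, Q) = (5 + J)*(-4 + Q) = (-4 + Q)*(5 + J))
y(g) = -12 + g
Z(j) = -39/(6 + j) (Z(j) = (5 + (-20 - 4*6 + 5*0 + 6*0))/(j + 6) = (5 + (-20 - 24 + 0 + 0))/(6 + j) = (5 - 44)/(6 + j) = -39/(6 + j))
-100*y(2) + Z(-1*2) = -100*(-12 + 2) - 39/(6 - 1*2) = -100*(-10) - 39/(6 - 2) = 1000 - 39/4 = 3961/4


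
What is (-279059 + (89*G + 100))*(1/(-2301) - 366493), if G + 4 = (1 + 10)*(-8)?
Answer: 242151178235918/2301 ≈ 1.0524e+11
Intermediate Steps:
G = -92 (G = -4 + (1 + 10)*(-8) = -4 + 11*(-8) = -4 - 88 = -92)
(-279059 + (89*G + 100))*(1/(-2301) - 366493) = (-279059 + (89*(-92) + 100))*(1/(-2301) - 366493) = (-279059 + (-8188 + 100))*(-1/2301 - 366493) = (-279059 - 8088)*(-843300394/2301) = -287147*(-843300394/2301) = 242151178235918/2301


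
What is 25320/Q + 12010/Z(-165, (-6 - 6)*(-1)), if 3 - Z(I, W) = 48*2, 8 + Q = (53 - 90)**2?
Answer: -13990850/126573 ≈ -110.54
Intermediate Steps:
Q = 1361 (Q = -8 + (53 - 90)**2 = -8 + (-37)**2 = -8 + 1369 = 1361)
Z(I, W) = -93 (Z(I, W) = 3 - 48*2 = 3 - 1*96 = 3 - 96 = -93)
25320/Q + 12010/Z(-165, (-6 - 6)*(-1)) = 25320/1361 + 12010/(-93) = 25320*(1/1361) + 12010*(-1/93) = 25320/1361 - 12010/93 = -13990850/126573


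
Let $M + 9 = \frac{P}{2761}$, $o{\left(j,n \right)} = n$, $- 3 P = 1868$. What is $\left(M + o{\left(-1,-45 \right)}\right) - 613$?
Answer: $- \frac{5526629}{8283} \approx -667.23$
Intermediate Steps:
$P = - \frac{1868}{3}$ ($P = \left(- \frac{1}{3}\right) 1868 = - \frac{1868}{3} \approx -622.67$)
$M = - \frac{76415}{8283}$ ($M = -9 - \frac{1868}{3 \cdot 2761} = -9 - \frac{1868}{8283} = - \frac{76415}{8283} \approx -9.2255$)
$\left(M + o{\left(-1,-45 \right)}\right) - 613 = \left(- \frac{76415}{8283} - 45\right) - 613 = - \frac{449150}{8283} + \left(-1100 + 487\right) = - \frac{449150}{8283} - 613 = - \frac{5526629}{8283}$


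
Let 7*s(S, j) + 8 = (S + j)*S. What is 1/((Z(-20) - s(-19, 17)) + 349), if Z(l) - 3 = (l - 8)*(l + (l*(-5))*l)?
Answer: 7/398354 ≈ 1.7572e-5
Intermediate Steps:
Z(l) = 3 + (-8 + l)*(l - 5*l²) (Z(l) = 3 + (l - 8)*(l + (l*(-5))*l) = 3 + (-8 + l)*(l + (-5*l)*l) = 3 + (-8 + l)*(l - 5*l²))
s(S, j) = -8/7 + S*(S + j)/7 (s(S, j) = -8/7 + ((S + j)*S)/7 = -8/7 + (S*(S + j))/7 = -8/7 + S*(S + j)/7)
1/((Z(-20) - s(-19, 17)) + 349) = 1/(((3 - 8*(-20) - 5*(-20)³ + 41*(-20)²) - (-8/7 + (⅐)*(-19)² + (⅐)*(-19)*17)) + 349) = 1/(((3 + 160 - 5*(-8000) + 41*400) - (-8/7 + (⅐)*361 - 323/7)) + 349) = 1/(((3 + 160 + 40000 + 16400) - (-8/7 + 361/7 - 323/7)) + 349) = 1/((56563 - 1*30/7) + 349) = 1/((56563 - 30/7) + 349) = 1/(395911/7 + 349) = 1/(398354/7) = 7/398354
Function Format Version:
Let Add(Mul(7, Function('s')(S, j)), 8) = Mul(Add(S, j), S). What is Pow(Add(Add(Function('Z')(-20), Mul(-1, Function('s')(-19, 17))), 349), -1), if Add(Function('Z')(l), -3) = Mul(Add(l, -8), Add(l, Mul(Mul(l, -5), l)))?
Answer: Rational(7, 398354) ≈ 1.7572e-5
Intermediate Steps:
Function('Z')(l) = Add(3, Mul(Add(-8, l), Add(l, Mul(-5, Pow(l, 2))))) (Function('Z')(l) = Add(3, Mul(Add(l, -8), Add(l, Mul(Mul(l, -5), l)))) = Add(3, Mul(Add(-8, l), Add(l, Mul(Mul(-5, l), l)))) = Add(3, Mul(Add(-8, l), Add(l, Mul(-5, Pow(l, 2))))))
Function('s')(S, j) = Add(Rational(-8, 7), Mul(Rational(1, 7), S, Add(S, j))) (Function('s')(S, j) = Add(Rational(-8, 7), Mul(Rational(1, 7), Mul(Add(S, j), S))) = Add(Rational(-8, 7), Mul(Rational(1, 7), Mul(S, Add(S, j)))) = Add(Rational(-8, 7), Mul(Rational(1, 7), S, Add(S, j))))
Pow(Add(Add(Function('Z')(-20), Mul(-1, Function('s')(-19, 17))), 349), -1) = Pow(Add(Add(Add(3, Mul(-8, -20), Mul(-5, Pow(-20, 3)), Mul(41, Pow(-20, 2))), Mul(-1, Add(Rational(-8, 7), Mul(Rational(1, 7), Pow(-19, 2)), Mul(Rational(1, 7), -19, 17)))), 349), -1) = Pow(Add(Add(Add(3, 160, Mul(-5, -8000), Mul(41, 400)), Mul(-1, Add(Rational(-8, 7), Mul(Rational(1, 7), 361), Rational(-323, 7)))), 349), -1) = Pow(Add(Add(Add(3, 160, 40000, 16400), Mul(-1, Add(Rational(-8, 7), Rational(361, 7), Rational(-323, 7)))), 349), -1) = Pow(Add(Add(56563, Mul(-1, Rational(30, 7))), 349), -1) = Pow(Add(Add(56563, Rational(-30, 7)), 349), -1) = Pow(Add(Rational(395911, 7), 349), -1) = Pow(Rational(398354, 7), -1) = Rational(7, 398354)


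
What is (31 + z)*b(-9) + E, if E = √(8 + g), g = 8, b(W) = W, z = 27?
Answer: -518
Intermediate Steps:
E = 4 (E = √(8 + 8) = √16 = 4)
(31 + z)*b(-9) + E = (31 + 27)*(-9) + 4 = 58*(-9) + 4 = -522 + 4 = -518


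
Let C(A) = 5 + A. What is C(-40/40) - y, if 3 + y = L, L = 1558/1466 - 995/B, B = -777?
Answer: 2652169/569541 ≈ 4.6567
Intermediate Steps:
L = 1334618/569541 (L = 1558/1466 - 995/(-777) = 1558*(1/1466) - 995*(-1/777) = 779/733 + 995/777 = 1334618/569541 ≈ 2.3433)
y = -374005/569541 (y = -3 + 1334618/569541 = -374005/569541 ≈ -0.65668)
C(-40/40) - y = (5 - 40/40) - 1*(-374005/569541) = (5 - 40*1/40) + 374005/569541 = (5 - 1) + 374005/569541 = 4 + 374005/569541 = 2652169/569541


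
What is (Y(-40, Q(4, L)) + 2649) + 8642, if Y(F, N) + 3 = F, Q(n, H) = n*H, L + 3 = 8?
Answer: 11248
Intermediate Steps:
L = 5 (L = -3 + 8 = 5)
Q(n, H) = H*n
Y(F, N) = -3 + F
(Y(-40, Q(4, L)) + 2649) + 8642 = ((-3 - 40) + 2649) + 8642 = (-43 + 2649) + 8642 = 2606 + 8642 = 11248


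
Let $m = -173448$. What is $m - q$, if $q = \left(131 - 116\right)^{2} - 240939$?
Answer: $67266$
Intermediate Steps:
$q = -240714$ ($q = 15^{2} - 240939 = 225 - 240939 = -240714$)
$m - q = -173448 - -240714 = -173448 + 240714 = 67266$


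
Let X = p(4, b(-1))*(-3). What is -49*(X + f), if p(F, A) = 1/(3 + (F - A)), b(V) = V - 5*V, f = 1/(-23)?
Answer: 1176/23 ≈ 51.130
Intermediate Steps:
f = -1/23 ≈ -0.043478
b(V) = -4*V
p(F, A) = 1/(3 + F - A)
X = -1 (X = -3/(3 + 4 - (-4)*(-1)) = -3/(3 + 4 - 1*4) = -3/(3 + 4 - 4) = -3/3 = (⅓)*(-3) = -1)
-49*(X + f) = -49*(-1 - 1/23) = -49*(-24/23) = 1176/23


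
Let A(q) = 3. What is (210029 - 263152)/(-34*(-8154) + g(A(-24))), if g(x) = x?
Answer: -53123/277239 ≈ -0.19161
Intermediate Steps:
(210029 - 263152)/(-34*(-8154) + g(A(-24))) = (210029 - 263152)/(-34*(-8154) + 3) = -53123/(277236 + 3) = -53123/277239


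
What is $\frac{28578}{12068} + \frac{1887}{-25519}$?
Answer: $\frac{353254833}{153981646} \approx 2.2941$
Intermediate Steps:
$\frac{28578}{12068} + \frac{1887}{-25519} = 28578 \cdot \frac{1}{12068} + 1887 \left(- \frac{1}{25519}\right) = \frac{14289}{6034} - \frac{1887}{25519} = \frac{353254833}{153981646}$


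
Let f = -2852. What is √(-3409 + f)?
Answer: I*√6261 ≈ 79.126*I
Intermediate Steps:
√(-3409 + f) = √(-3409 - 2852) = √(-6261) = I*√6261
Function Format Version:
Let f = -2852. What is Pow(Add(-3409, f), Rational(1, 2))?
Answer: Mul(I, Pow(6261, Rational(1, 2))) ≈ Mul(79.126, I)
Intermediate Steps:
Pow(Add(-3409, f), Rational(1, 2)) = Pow(Add(-3409, -2852), Rational(1, 2)) = Pow(-6261, Rational(1, 2)) = Mul(I, Pow(6261, Rational(1, 2)))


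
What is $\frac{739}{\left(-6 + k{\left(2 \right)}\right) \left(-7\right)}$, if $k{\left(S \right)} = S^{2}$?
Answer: $\frac{739}{14} \approx 52.786$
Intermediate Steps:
$\frac{739}{\left(-6 + k{\left(2 \right)}\right) \left(-7\right)} = \frac{739}{\left(-6 + 2^{2}\right) \left(-7\right)} = \frac{739}{\left(-6 + 4\right) \left(-7\right)} = \frac{739}{\left(-2\right) \left(-7\right)} = \frac{739}{14}$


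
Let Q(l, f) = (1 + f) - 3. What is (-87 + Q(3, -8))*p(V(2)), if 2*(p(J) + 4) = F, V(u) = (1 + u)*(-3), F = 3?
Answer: 485/2 ≈ 242.50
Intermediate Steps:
Q(l, f) = -2 + f
V(u) = -3 - 3*u
p(J) = -5/2 (p(J) = -4 + (1/2)*3 = -4 + 3/2 = -5/2)
(-87 + Q(3, -8))*p(V(2)) = (-87 + (-2 - 8))*(-5/2) = (-87 - 10)*(-5/2) = -97*(-5/2) = 485/2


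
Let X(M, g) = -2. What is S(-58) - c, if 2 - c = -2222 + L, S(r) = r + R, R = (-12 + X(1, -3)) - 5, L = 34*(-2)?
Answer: -2369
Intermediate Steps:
L = -68
R = -19 (R = (-12 - 2) - 5 = -14 - 5 = -19)
S(r) = -19 + r (S(r) = r - 19 = -19 + r)
c = 2292 (c = 2 - (-2222 - 68) = 2 - 1*(-2290) = 2 + 2290 = 2292)
S(-58) - c = (-19 - 58) - 1*2292 = -77 - 2292 = -2369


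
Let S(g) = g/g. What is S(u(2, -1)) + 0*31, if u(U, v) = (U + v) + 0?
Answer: 1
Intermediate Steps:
u(U, v) = U + v
S(g) = 1
S(u(2, -1)) + 0*31 = 1 + 0*31 = 1 + 0 = 1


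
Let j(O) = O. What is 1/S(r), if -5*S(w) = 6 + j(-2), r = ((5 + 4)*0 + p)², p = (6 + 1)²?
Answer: -5/4 ≈ -1.2500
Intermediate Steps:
p = 49 (p = 7² = 49)
r = 2401 (r = ((5 + 4)*0 + 49)² = (9*0 + 49)² = (0 + 49)² = 49² = 2401)
S(w) = -⅘ (S(w) = -(6 - 2)/5 = -⅕*4 = -⅘)
1/S(r) = 1/(-⅘) = -5/4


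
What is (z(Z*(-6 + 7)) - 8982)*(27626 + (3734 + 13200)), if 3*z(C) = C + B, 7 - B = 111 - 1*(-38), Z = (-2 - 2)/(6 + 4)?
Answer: -1207059104/3 ≈ -4.0235e+8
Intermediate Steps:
Z = -2/5 (Z = -4/10 = -4*1/10 = -2/5 ≈ -0.40000)
B = -142 (B = 7 - (111 - 1*(-38)) = 7 - (111 + 38) = 7 - 1*149 = 7 - 149 = -142)
z(C) = -142/3 + C/3 (z(C) = (C - 142)/3 = (-142 + C)/3 = -142/3 + C/3)
(z(Z*(-6 + 7)) - 8982)*(27626 + (3734 + 13200)) = ((-142/3 + (-2*(-6 + 7)/5)/3) - 8982)*(27626 + (3734 + 13200)) = ((-142/3 + (-2/5*1)/3) - 8982)*(27626 + 16934) = ((-142/3 + (1/3)*(-2/5)) - 8982)*44560 = ((-142/3 - 2/15) - 8982)*44560 = (-712/15 - 8982)*44560 = -135442/15*44560 = -1207059104/3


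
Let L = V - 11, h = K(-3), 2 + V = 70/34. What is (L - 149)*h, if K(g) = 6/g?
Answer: 5438/17 ≈ 319.88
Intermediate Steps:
V = 1/17 (V = -2 + 70/34 = -2 + 70*(1/34) = -2 + 35/17 = 1/17 ≈ 0.058824)
h = -2 (h = 6/(-3) = 6*(-⅓) = -2)
L = -186/17 (L = 1/17 - 11 = -186/17 ≈ -10.941)
(L - 149)*h = (-186/17 - 149)*(-2) = -2719/17*(-2) = 5438/17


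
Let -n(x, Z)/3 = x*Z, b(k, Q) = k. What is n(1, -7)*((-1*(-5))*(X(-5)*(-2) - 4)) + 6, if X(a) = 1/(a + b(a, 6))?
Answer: -393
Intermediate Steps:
n(x, Z) = -3*Z*x (n(x, Z) = -3*x*Z = -3*Z*x)
X(a) = 1/(2*a) (X(a) = 1/(a + a) = 1/(2*a))
n(1, -7)*((-1*(-5))*(X(-5)*(-2) - 4)) + 6 = (-3*(-7)*1)*((-1*(-5))*(((½)/(-5))*(-2) - 4)) + 6 = 21*(5*(((½)*(-⅕))*(-2) - 4)) + 6 = 21*(5*(-⅒*(-2) - 4)) + 6 = 21*(5*(⅕ - 4)) + 6 = 21*(5*(-19/5)) + 6 = 21*(-19) + 6 = -399 + 6 = -393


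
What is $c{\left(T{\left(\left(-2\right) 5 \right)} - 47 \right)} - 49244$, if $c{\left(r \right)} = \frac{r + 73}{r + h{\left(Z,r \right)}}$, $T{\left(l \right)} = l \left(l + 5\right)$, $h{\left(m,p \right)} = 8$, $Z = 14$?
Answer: $- \frac{541608}{11} \approx -49237.0$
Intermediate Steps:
$T{\left(l \right)} = l \left(5 + l\right)$
$c{\left(r \right)} = \frac{73 + r}{8 + r}$ ($c{\left(r \right)} = \frac{r + 73}{r + 8} = \frac{73 + r}{8 + r}$)
$c{\left(T{\left(\left(-2\right) 5 \right)} - 47 \right)} - 49244 = \frac{73 - \left(47 - \left(-2\right) 5 \left(5 - 10\right)\right)}{8 - \left(47 - \left(-2\right) 5 \left(5 - 10\right)\right)} - 49244 = \frac{73 - \left(47 + 10 \left(5 - 10\right)\right)}{8 - \left(47 + 10 \left(5 - 10\right)\right)} - 49244 = \frac{73 - -3}{8 - -3} - 49244 = \frac{73 + \left(50 - 47\right)}{8 + \left(50 - 47\right)} - 49244 = \frac{73 + 3}{8 + 3} - 49244 = \frac{1}{11} \cdot 76 - 49244 = \frac{76}{11} - 49244 = - \frac{541608}{11}$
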